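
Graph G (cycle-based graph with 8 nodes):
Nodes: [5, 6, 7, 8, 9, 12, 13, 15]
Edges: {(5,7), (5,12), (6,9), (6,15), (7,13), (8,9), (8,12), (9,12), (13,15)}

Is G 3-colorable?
Yes, G is 3-colorable

A valid 3-coloring: color 1: [5, 9, 15]; color 2: [6, 12, 13]; color 3: [7, 8].
(χ(G) = 3 ≤ 3.)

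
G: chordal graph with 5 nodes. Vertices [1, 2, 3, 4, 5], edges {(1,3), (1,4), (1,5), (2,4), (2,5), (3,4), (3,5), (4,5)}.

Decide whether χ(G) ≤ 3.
The clique on vertices [1, 3, 4, 5] has size 4 > 3, so it alone needs 4 colors.

No, G is not 3-colorable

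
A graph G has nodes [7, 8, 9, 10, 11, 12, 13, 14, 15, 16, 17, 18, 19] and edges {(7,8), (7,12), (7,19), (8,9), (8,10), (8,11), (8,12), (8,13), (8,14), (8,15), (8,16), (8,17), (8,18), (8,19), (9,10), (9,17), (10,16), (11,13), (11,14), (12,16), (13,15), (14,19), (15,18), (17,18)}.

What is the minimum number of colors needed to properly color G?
χ(G) = 3

Clique number ω(G) = 3 (lower bound: χ ≥ ω).
The clique on [7, 8, 19] has size 3, forcing χ ≥ 3, and the coloring below uses 3 colors, so χ(G) = 3.
A valid 3-coloring: color 1: [8]; color 2: [10, 11, 12, 15, 17, 19]; color 3: [7, 9, 13, 14, 16, 18].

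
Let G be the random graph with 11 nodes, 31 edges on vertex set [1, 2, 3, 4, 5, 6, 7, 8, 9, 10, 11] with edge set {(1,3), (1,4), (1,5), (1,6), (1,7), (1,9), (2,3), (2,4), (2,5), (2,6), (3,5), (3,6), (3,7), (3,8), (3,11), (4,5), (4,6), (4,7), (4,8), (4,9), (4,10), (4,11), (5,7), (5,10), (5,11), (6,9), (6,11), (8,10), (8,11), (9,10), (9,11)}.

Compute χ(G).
Clique number ω(G) = 4 (lower bound: χ ≥ ω).
The clique on [1, 3, 5, 7] has size 4, forcing χ ≥ 4, and the coloring below uses 4 colors, so χ(G) = 4.
A valid 4-coloring: color 1: [3, 4]; color 2: [5, 6, 8]; color 3: [1, 2, 10, 11]; color 4: [7, 9].

χ(G) = 4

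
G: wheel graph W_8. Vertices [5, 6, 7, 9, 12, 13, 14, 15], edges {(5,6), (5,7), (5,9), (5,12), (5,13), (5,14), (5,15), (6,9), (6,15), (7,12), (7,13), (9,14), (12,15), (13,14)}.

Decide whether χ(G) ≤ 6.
A valid 6-coloring: color 1: [5]; color 2: [6, 12, 13]; color 3: [7, 14, 15]; color 4: [9].
(χ(G) = 4 ≤ 6.)

Yes, G is 6-colorable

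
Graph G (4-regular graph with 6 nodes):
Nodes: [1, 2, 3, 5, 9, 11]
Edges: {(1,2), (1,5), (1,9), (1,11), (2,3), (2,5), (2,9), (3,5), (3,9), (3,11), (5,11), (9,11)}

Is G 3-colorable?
A valid 3-coloring: color 1: [2, 11]; color 2: [5, 9]; color 3: [1, 3].
(χ(G) = 3 ≤ 3.)

Yes, G is 3-colorable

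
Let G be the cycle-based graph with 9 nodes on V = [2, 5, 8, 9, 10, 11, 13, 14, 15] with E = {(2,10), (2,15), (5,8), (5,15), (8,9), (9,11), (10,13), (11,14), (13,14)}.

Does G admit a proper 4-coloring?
Yes, G is 4-colorable

A valid 4-coloring: color 1: [2, 5, 9, 13]; color 2: [8, 10, 11, 15]; color 3: [14].
(χ(G) = 3 ≤ 4.)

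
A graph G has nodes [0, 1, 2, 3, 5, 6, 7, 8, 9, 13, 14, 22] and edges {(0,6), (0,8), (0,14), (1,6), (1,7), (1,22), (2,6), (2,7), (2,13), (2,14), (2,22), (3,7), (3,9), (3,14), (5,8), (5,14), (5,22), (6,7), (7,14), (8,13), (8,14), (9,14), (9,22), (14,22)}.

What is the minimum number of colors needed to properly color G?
Clique number ω(G) = 3 (lower bound: χ ≥ ω).
Odd cycle [7, 3, 9, 22, 2] needs 3 colors (χ ≥ 3).
Vertex 14 is adjacent to every vertex of [2, 3, 7, 9, 22], which already need 3 colors among themselves, so 14 needs a new color (χ ≥ 4).
The coloring below uses 4 colors, so χ(G) = 4.
A valid 4-coloring: color 1: [6, 13, 14]; color 2: [7, 8, 22]; color 3: [0, 1, 2, 3, 5]; color 4: [9].

χ(G) = 4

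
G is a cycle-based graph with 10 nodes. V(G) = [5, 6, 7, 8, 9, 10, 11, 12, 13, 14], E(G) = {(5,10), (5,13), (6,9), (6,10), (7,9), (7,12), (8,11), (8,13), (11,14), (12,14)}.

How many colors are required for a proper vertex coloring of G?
Clique number ω(G) = 2 (lower bound: χ ≥ ω).
The graph is bipartite (no odd cycle), so 2 colors suffice: χ(G) = 2.
A valid 2-coloring: color 1: [5, 6, 7, 8, 14]; color 2: [9, 10, 11, 12, 13].

χ(G) = 2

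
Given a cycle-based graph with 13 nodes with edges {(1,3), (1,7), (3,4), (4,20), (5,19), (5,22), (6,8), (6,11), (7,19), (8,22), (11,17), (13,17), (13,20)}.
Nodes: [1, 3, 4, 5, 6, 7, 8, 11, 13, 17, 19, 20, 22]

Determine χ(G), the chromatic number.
χ(G) = 3

Clique number ω(G) = 2 (lower bound: χ ≥ ω).
Odd cycle [17, 11, 6, 8, 22, 5, 19, 7, 1, 3, 4, 20, 13] needs 3 colors (χ ≥ 3).
The coloring below uses 3 colors, so χ(G) = 3.
A valid 3-coloring: color 1: [1, 6, 17, 19, 20, 22]; color 2: [3, 5, 7, 8, 11, 13]; color 3: [4].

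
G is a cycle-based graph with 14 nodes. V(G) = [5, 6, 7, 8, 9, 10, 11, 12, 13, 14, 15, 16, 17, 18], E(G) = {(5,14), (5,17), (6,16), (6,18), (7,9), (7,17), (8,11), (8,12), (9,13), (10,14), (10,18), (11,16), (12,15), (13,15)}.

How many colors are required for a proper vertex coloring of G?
χ(G) = 2

Clique number ω(G) = 2 (lower bound: χ ≥ ω).
The graph is bipartite (no odd cycle), so 2 colors suffice: χ(G) = 2.
A valid 2-coloring: color 1: [5, 6, 7, 10, 11, 12, 13]; color 2: [8, 9, 14, 15, 16, 17, 18].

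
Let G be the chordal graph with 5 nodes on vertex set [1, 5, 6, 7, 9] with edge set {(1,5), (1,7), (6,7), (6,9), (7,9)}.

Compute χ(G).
Clique number ω(G) = 3 (lower bound: χ ≥ ω).
The clique on [6, 7, 9] has size 3, forcing χ ≥ 3, and the coloring below uses 3 colors, so χ(G) = 3.
A valid 3-coloring: color 1: [5, 7]; color 2: [1, 9]; color 3: [6].

χ(G) = 3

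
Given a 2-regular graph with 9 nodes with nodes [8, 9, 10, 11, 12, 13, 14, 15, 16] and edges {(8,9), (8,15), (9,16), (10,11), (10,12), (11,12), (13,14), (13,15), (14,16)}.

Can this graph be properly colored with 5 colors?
Yes, G is 5-colorable

A valid 5-coloring: color 1: [9, 11, 14, 15]; color 2: [8, 12, 13, 16]; color 3: [10].
(χ(G) = 3 ≤ 5.)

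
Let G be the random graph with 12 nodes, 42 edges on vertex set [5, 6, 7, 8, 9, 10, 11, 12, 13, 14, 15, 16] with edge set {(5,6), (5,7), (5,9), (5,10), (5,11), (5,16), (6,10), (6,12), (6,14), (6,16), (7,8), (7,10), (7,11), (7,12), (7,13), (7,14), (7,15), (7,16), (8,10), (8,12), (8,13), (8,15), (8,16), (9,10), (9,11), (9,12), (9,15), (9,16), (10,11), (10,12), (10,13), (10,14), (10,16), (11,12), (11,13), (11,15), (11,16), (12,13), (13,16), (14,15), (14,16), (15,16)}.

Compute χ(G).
χ(G) = 5

Clique number ω(G) = 5 (lower bound: χ ≥ ω).
The clique on [5, 9, 10, 11, 16] has size 5, forcing χ ≥ 5, and the coloring below uses 5 colors, so χ(G) = 5.
A valid 5-coloring: color 1: [12, 16]; color 2: [10, 15]; color 3: [6, 7, 9]; color 4: [8, 11, 14]; color 5: [5, 13].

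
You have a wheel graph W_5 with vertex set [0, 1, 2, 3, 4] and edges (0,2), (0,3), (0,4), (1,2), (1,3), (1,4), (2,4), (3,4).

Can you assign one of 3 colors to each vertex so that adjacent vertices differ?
A valid 3-coloring: color 1: [4]; color 2: [2, 3]; color 3: [0, 1].
(χ(G) = 3 ≤ 3.)

Yes, G is 3-colorable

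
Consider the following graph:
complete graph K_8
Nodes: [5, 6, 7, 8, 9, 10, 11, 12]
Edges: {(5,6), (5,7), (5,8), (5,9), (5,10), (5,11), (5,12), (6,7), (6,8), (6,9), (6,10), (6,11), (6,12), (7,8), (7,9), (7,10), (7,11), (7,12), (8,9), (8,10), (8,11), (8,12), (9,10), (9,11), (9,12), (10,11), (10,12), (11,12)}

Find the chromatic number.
Clique number ω(G) = 8 (lower bound: χ ≥ ω).
The clique on [5, 6, 7, 8, 9, 10, 11, 12] has size 8, forcing χ ≥ 8, and the coloring below uses 8 colors, so χ(G) = 8.
A valid 8-coloring: color 1: [9]; color 2: [8]; color 3: [7]; color 4: [10]; color 5: [5]; color 6: [12]; color 7: [6]; color 8: [11].

χ(G) = 8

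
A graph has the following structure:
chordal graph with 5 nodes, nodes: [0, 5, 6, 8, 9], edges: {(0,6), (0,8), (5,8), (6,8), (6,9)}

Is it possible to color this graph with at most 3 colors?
A valid 3-coloring: color 1: [5, 6]; color 2: [8, 9]; color 3: [0].
(χ(G) = 3 ≤ 3.)

Yes, G is 3-colorable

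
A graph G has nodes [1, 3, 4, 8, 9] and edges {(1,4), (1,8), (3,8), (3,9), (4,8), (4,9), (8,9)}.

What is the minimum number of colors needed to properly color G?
Clique number ω(G) = 3 (lower bound: χ ≥ ω).
The clique on [3, 8, 9] has size 3, forcing χ ≥ 3, and the coloring below uses 3 colors, so χ(G) = 3.
A valid 3-coloring: color 1: [8]; color 2: [1, 9]; color 3: [3, 4].

χ(G) = 3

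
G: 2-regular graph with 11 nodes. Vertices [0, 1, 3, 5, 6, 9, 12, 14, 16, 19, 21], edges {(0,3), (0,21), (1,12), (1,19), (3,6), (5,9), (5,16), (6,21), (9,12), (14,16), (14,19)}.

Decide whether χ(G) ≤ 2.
Odd cycle [19, 1, 12, 9, 5, 16, 14] needs 3 colors (χ ≥ 3).
Hence χ(G) ≥ 3 > 2, so no proper 2-coloring exists.

No, G is not 2-colorable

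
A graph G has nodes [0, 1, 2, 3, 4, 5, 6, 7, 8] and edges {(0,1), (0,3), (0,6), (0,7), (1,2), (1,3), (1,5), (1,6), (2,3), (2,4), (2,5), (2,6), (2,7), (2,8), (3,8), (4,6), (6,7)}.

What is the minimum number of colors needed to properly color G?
Clique number ω(G) = 3 (lower bound: χ ≥ ω).
The clique on [0, 1, 3] has size 3, forcing χ ≥ 3, and the coloring below uses 3 colors, so χ(G) = 3.
A valid 3-coloring: color 1: [0, 2]; color 2: [3, 5, 6]; color 3: [1, 4, 7, 8].

χ(G) = 3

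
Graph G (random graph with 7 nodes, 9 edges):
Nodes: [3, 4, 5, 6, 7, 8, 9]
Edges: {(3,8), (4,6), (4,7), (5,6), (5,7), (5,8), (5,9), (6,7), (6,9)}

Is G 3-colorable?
A valid 3-coloring: color 1: [3, 4, 5]; color 2: [6, 8]; color 3: [7, 9].
(χ(G) = 3 ≤ 3.)

Yes, G is 3-colorable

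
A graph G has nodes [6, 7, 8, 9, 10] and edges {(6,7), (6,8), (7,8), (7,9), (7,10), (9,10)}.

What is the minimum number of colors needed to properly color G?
Clique number ω(G) = 3 (lower bound: χ ≥ ω).
The clique on [6, 7, 8] has size 3, forcing χ ≥ 3, and the coloring below uses 3 colors, so χ(G) = 3.
A valid 3-coloring: color 1: [7]; color 2: [8, 9]; color 3: [6, 10].

χ(G) = 3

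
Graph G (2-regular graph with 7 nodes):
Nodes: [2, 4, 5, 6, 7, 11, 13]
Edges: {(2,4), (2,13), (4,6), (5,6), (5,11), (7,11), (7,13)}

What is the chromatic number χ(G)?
χ(G) = 3

Clique number ω(G) = 2 (lower bound: χ ≥ ω).
Odd cycle [5, 11, 7, 13, 2, 4, 6] needs 3 colors (χ ≥ 3).
The coloring below uses 3 colors, so χ(G) = 3.
A valid 3-coloring: color 1: [4, 5, 13]; color 2: [2, 6, 11]; color 3: [7].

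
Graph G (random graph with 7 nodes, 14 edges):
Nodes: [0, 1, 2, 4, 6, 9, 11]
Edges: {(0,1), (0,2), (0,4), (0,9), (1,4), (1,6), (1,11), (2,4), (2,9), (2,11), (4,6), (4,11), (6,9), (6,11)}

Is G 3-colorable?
The clique on vertices [1, 4, 6, 11] has size 4 > 3, so it alone needs 4 colors.

No, G is not 3-colorable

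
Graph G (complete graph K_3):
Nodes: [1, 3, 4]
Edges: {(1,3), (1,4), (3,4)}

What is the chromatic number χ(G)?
χ(G) = 3

Clique number ω(G) = 3 (lower bound: χ ≥ ω).
The clique on [1, 3, 4] has size 3, forcing χ ≥ 3, and the coloring below uses 3 colors, so χ(G) = 3.
A valid 3-coloring: color 1: [4]; color 2: [3]; color 3: [1].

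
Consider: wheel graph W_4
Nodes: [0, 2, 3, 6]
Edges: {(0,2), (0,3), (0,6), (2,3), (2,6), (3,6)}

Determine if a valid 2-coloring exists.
No, G is not 2-colorable

The clique on vertices [0, 2, 3, 6] has size 4 > 2, so it alone needs 4 colors.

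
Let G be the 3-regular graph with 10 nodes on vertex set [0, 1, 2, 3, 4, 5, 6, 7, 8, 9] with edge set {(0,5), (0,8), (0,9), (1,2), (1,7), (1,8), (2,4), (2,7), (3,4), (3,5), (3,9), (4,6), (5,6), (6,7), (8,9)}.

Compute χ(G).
χ(G) = 3

Clique number ω(G) = 3 (lower bound: χ ≥ ω).
The clique on [0, 8, 9] has size 3, forcing χ ≥ 3, and the coloring below uses 3 colors, so χ(G) = 3.
A valid 3-coloring: color 1: [3, 7, 8]; color 2: [0, 2, 6]; color 3: [1, 4, 5, 9].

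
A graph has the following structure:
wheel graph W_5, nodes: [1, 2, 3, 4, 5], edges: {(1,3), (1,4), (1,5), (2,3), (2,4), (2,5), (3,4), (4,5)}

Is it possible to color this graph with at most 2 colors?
The clique on vertices [1, 3, 4] has size 3 > 2, so it alone needs 3 colors.

No, G is not 2-colorable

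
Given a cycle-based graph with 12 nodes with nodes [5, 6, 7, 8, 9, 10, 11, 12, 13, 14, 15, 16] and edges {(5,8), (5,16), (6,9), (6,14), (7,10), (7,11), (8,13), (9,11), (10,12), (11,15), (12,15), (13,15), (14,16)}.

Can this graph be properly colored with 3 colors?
Yes, G is 3-colorable

A valid 3-coloring: color 1: [5, 9, 10, 14, 15]; color 2: [6, 8, 11, 12, 16]; color 3: [7, 13].
(χ(G) = 3 ≤ 3.)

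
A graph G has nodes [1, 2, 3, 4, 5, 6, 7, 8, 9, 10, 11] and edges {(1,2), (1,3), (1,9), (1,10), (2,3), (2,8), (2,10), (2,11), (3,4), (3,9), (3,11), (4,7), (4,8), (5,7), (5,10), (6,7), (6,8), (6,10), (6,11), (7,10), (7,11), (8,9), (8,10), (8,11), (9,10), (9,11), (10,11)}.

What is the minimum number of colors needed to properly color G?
Clique number ω(G) = 4 (lower bound: χ ≥ ω).
The clique on [8, 9, 10, 11] has size 4, forcing χ ≥ 4, and the coloring below uses 4 colors, so χ(G) = 4.
A valid 4-coloring: color 1: [3, 10]; color 2: [1, 4, 5, 11]; color 3: [7, 8]; color 4: [2, 6, 9].

χ(G) = 4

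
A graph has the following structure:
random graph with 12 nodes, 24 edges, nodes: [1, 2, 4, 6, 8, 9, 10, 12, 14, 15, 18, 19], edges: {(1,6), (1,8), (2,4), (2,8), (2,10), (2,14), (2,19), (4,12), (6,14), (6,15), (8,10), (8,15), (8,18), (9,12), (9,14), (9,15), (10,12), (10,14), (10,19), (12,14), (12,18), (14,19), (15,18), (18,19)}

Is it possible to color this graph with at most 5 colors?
A valid 5-coloring: color 1: [4, 8, 14]; color 2: [1, 2, 12, 15]; color 3: [6, 9, 10, 18]; color 4: [19].
(χ(G) = 4 ≤ 5.)

Yes, G is 5-colorable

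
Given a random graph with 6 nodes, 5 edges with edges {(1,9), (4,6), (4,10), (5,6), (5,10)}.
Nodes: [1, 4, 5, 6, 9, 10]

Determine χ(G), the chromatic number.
Clique number ω(G) = 2 (lower bound: χ ≥ ω).
The graph is bipartite (no odd cycle), so 2 colors suffice: χ(G) = 2.
A valid 2-coloring: color 1: [6, 9, 10]; color 2: [1, 4, 5].

χ(G) = 2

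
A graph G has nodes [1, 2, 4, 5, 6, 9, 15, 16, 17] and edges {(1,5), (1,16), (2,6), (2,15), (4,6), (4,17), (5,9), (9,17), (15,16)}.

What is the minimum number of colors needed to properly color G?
χ(G) = 3

Clique number ω(G) = 2 (lower bound: χ ≥ ω).
Odd cycle [15, 16, 1, 5, 9, 17, 4, 6, 2] needs 3 colors (χ ≥ 3).
The coloring below uses 3 colors, so χ(G) = 3.
A valid 3-coloring: color 1: [1, 6, 9, 15]; color 2: [2, 5, 16, 17]; color 3: [4].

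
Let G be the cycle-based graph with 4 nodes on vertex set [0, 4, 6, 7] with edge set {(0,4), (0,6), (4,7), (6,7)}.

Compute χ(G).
Clique number ω(G) = 2 (lower bound: χ ≥ ω).
The graph is bipartite (no odd cycle), so 2 colors suffice: χ(G) = 2.
A valid 2-coloring: color 1: [4, 6]; color 2: [0, 7].

χ(G) = 2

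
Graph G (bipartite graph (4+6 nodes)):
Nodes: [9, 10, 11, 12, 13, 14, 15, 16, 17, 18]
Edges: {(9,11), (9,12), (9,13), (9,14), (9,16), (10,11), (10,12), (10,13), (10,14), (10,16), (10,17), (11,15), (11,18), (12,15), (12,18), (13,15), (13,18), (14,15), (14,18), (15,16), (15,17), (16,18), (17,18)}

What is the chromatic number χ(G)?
Clique number ω(G) = 2 (lower bound: χ ≥ ω).
The graph is bipartite (no odd cycle), so 2 colors suffice: χ(G) = 2.
A valid 2-coloring: color 1: [9, 10, 15, 18]; color 2: [11, 12, 13, 14, 16, 17].

χ(G) = 2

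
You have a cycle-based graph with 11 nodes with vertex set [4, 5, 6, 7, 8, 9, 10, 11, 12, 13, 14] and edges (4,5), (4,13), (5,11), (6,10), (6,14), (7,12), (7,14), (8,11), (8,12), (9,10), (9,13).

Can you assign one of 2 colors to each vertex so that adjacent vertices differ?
Odd cycle [10, 6, 14, 7, 12, 8, 11, 5, 4, 13, 9] needs 3 colors (χ ≥ 3).
Hence χ(G) ≥ 3 > 2, so no proper 2-coloring exists.

No, G is not 2-colorable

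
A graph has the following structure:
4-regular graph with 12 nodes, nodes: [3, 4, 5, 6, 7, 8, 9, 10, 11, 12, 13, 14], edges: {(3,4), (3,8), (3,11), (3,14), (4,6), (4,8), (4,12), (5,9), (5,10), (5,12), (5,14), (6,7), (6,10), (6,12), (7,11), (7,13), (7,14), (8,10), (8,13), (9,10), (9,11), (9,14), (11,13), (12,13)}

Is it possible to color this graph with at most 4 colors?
Yes, G is 4-colorable

A valid 4-coloring: color 1: [6, 13, 14]; color 2: [7, 8, 9, 12]; color 3: [4, 5, 11]; color 4: [3, 10].
(χ(G) = 3 ≤ 4.)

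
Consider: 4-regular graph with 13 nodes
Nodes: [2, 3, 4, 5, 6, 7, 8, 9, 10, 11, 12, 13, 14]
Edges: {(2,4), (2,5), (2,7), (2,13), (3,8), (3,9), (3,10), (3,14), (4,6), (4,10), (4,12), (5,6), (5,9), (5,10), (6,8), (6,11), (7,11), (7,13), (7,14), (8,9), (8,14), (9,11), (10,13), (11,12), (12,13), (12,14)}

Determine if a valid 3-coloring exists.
Yes, G is 3-colorable

A valid 3-coloring: color 1: [4, 5, 8, 11, 13]; color 2: [3, 6, 7, 12]; color 3: [2, 9, 10, 14].
(χ(G) = 3 ≤ 3.)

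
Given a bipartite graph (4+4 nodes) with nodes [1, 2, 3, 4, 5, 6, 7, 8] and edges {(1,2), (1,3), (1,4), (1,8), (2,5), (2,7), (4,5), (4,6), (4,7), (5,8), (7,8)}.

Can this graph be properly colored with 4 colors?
Yes, G is 4-colorable

A valid 4-coloring: color 1: [1, 5, 6, 7]; color 2: [2, 3, 4, 8].
(χ(G) = 2 ≤ 4.)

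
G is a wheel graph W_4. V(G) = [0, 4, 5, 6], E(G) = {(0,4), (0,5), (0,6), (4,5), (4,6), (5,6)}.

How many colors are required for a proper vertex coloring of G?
Clique number ω(G) = 4 (lower bound: χ ≥ ω).
The clique on [0, 4, 5, 6] has size 4, forcing χ ≥ 4, and the coloring below uses 4 colors, so χ(G) = 4.
A valid 4-coloring: color 1: [6]; color 2: [5]; color 3: [4]; color 4: [0].

χ(G) = 4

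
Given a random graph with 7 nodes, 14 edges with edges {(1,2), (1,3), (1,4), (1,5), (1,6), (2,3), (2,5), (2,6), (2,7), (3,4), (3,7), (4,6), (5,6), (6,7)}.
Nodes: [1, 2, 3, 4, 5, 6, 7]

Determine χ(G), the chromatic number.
χ(G) = 4

Clique number ω(G) = 4 (lower bound: χ ≥ ω).
The clique on [1, 2, 5, 6] has size 4, forcing χ ≥ 4, and the coloring below uses 4 colors, so χ(G) = 4.
A valid 4-coloring: color 1: [3, 6]; color 2: [1, 7]; color 3: [2, 4]; color 4: [5].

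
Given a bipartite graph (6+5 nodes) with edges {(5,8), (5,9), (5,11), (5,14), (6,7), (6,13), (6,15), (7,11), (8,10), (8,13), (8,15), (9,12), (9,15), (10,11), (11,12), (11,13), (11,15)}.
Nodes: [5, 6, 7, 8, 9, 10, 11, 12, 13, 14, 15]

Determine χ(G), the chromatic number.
Clique number ω(G) = 2 (lower bound: χ ≥ ω).
The graph is bipartite (no odd cycle), so 2 colors suffice: χ(G) = 2.
A valid 2-coloring: color 1: [6, 8, 9, 11, 14]; color 2: [5, 7, 10, 12, 13, 15].

χ(G) = 2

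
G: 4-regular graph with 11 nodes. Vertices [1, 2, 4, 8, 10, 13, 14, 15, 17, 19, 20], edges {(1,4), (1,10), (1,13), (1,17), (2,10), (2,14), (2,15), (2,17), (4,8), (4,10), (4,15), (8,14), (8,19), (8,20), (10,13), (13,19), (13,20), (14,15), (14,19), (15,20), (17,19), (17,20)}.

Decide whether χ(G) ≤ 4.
Yes, G is 4-colorable

A valid 4-coloring: color 1: [8, 13, 15, 17]; color 2: [2, 4, 19, 20]; color 3: [10, 14]; color 4: [1].
(χ(G) = 3 ≤ 4.)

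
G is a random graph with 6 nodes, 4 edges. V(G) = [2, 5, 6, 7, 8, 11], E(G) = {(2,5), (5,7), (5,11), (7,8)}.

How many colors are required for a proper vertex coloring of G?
Clique number ω(G) = 2 (lower bound: χ ≥ ω).
The graph is bipartite (no odd cycle), so 2 colors suffice: χ(G) = 2.
A valid 2-coloring: color 1: [5, 6, 8]; color 2: [2, 7, 11].

χ(G) = 2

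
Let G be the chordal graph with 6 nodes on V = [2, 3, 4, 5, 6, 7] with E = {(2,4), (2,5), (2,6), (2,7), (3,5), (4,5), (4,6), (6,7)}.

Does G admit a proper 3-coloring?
Yes, G is 3-colorable

A valid 3-coloring: color 1: [2, 3]; color 2: [5, 6]; color 3: [4, 7].
(χ(G) = 3 ≤ 3.)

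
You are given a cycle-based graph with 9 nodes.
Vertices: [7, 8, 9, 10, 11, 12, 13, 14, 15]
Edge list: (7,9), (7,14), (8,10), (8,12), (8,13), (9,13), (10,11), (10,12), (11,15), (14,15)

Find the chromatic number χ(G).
Clique number ω(G) = 3 (lower bound: χ ≥ ω).
The clique on [8, 10, 12] has size 3, forcing χ ≥ 3, and the coloring below uses 3 colors, so χ(G) = 3.
A valid 3-coloring: color 1: [7, 10, 13, 15]; color 2: [8, 9, 11, 14]; color 3: [12].

χ(G) = 3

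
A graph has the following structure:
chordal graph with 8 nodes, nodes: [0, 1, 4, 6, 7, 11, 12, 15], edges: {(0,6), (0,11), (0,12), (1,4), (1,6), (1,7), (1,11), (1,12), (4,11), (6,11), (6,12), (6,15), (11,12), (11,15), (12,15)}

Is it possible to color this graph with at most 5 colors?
Yes, G is 5-colorable

A valid 5-coloring: color 1: [7, 11]; color 2: [0, 1, 15]; color 3: [4, 12]; color 4: [6].
(χ(G) = 4 ≤ 5.)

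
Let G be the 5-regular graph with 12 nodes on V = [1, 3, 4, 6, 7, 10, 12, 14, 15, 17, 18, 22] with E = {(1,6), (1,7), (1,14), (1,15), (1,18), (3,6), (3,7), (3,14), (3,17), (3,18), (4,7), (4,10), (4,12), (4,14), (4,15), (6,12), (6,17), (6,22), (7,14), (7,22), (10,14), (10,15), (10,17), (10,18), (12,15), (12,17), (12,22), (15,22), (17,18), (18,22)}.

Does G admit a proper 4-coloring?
Yes, G is 4-colorable

A valid 4-coloring: color 1: [1, 3, 4, 22]; color 2: [14, 15, 17]; color 3: [7, 10, 12]; color 4: [6, 18].
(χ(G) = 4 ≤ 4.)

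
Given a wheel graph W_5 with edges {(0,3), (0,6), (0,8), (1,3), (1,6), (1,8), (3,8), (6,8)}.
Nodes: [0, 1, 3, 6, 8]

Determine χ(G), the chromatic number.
χ(G) = 3

Clique number ω(G) = 3 (lower bound: χ ≥ ω).
The clique on [0, 3, 8] has size 3, forcing χ ≥ 3, and the coloring below uses 3 colors, so χ(G) = 3.
A valid 3-coloring: color 1: [8]; color 2: [3, 6]; color 3: [0, 1].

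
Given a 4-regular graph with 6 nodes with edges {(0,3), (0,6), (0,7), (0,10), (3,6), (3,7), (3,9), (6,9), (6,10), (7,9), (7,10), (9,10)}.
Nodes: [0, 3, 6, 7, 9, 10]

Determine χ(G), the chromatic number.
Clique number ω(G) = 3 (lower bound: χ ≥ ω).
The clique on [0, 6, 10] has size 3, forcing χ ≥ 3, and the coloring below uses 3 colors, so χ(G) = 3.
A valid 3-coloring: color 1: [6, 7]; color 2: [0, 9]; color 3: [3, 10].

χ(G) = 3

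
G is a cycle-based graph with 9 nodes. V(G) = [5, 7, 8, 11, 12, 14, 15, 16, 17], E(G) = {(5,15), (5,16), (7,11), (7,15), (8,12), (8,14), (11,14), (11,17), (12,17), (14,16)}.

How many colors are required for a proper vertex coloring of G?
Clique number ω(G) = 2 (lower bound: χ ≥ ω).
Odd cycle [14, 8, 12, 17, 11] needs 3 colors (χ ≥ 3).
The coloring below uses 3 colors, so χ(G) = 3.
A valid 3-coloring: color 1: [8, 11, 15, 16]; color 2: [5, 7, 14, 17]; color 3: [12].

χ(G) = 3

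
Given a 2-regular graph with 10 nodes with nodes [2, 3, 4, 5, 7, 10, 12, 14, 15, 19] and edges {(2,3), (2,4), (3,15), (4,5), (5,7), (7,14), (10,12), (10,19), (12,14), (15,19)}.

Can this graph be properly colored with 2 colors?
A valid 2-coloring: color 1: [2, 5, 10, 14, 15]; color 2: [3, 4, 7, 12, 19].
(χ(G) = 2 ≤ 2.)

Yes, G is 2-colorable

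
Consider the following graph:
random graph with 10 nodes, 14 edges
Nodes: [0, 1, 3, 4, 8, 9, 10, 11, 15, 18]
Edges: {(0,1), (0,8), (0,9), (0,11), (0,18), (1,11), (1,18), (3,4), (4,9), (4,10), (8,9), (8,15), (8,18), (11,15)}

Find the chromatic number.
χ(G) = 3

Clique number ω(G) = 3 (lower bound: χ ≥ ω).
The clique on [0, 8, 9] has size 3, forcing χ ≥ 3, and the coloring below uses 3 colors, so χ(G) = 3.
A valid 3-coloring: color 1: [0, 4, 15]; color 2: [1, 3, 8, 10]; color 3: [9, 11, 18].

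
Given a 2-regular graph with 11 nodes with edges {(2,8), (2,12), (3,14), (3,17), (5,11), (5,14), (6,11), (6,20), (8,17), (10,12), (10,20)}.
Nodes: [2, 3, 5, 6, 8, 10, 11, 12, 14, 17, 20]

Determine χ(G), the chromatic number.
χ(G) = 3

Clique number ω(G) = 2 (lower bound: χ ≥ ω).
Odd cycle [3, 17, 8, 2, 12, 10, 20, 6, 11, 5, 14] needs 3 colors (χ ≥ 3).
The coloring below uses 3 colors, so χ(G) = 3.
A valid 3-coloring: color 1: [3, 5, 6, 8, 12]; color 2: [2, 10, 11, 14, 17]; color 3: [20].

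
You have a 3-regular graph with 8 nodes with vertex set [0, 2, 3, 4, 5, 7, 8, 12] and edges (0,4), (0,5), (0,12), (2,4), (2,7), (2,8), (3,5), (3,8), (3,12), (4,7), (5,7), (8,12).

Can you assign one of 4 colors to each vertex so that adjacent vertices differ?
A valid 4-coloring: color 1: [0, 7, 8]; color 2: [4, 5, 12]; color 3: [2, 3].
(χ(G) = 3 ≤ 4.)

Yes, G is 4-colorable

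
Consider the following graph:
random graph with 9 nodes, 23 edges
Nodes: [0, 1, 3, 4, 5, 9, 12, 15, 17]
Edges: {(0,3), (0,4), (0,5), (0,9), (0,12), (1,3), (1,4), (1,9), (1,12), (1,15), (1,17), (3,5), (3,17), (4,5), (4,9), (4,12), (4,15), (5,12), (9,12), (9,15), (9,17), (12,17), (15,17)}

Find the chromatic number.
Clique number ω(G) = 4 (lower bound: χ ≥ ω).
The clique on [0, 4, 9, 12] has size 4, forcing χ ≥ 4, and the coloring below uses 4 colors, so χ(G) = 4.
A valid 4-coloring: color 1: [4, 17]; color 2: [3, 12, 15]; color 3: [0, 1]; color 4: [5, 9].

χ(G) = 4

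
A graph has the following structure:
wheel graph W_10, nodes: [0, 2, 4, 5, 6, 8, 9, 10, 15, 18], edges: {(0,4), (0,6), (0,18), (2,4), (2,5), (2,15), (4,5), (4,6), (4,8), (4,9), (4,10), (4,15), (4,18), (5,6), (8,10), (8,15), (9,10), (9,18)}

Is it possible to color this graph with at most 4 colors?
Yes, G is 4-colorable

A valid 4-coloring: color 1: [4]; color 2: [0, 5, 8, 9]; color 3: [6, 10, 15, 18]; color 4: [2].
(χ(G) = 4 ≤ 4.)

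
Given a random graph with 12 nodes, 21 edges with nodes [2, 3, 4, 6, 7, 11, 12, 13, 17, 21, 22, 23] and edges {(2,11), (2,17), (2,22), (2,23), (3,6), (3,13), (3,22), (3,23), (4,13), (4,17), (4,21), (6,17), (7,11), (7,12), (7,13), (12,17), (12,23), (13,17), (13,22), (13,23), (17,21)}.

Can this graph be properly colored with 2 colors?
The clique on vertices [4, 13, 17] has size 3 > 2, so it alone needs 3 colors.

No, G is not 2-colorable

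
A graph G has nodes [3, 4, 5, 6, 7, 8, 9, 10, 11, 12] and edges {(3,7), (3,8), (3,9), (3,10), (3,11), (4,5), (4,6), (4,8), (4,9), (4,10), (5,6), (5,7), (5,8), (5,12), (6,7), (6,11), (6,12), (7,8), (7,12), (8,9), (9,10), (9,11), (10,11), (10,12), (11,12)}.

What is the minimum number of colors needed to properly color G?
Clique number ω(G) = 4 (lower bound: χ ≥ ω).
The clique on [3, 9, 10, 11] has size 4, forcing χ ≥ 4, and the coloring below uses 4 colors, so χ(G) = 4.
A valid 4-coloring: color 1: [5, 9]; color 2: [3, 4, 12]; color 3: [6, 8, 10]; color 4: [7, 11].

χ(G) = 4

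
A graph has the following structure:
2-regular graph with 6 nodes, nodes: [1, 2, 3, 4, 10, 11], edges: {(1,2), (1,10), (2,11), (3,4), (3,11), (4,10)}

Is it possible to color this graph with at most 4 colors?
Yes, G is 4-colorable

A valid 4-coloring: color 1: [1, 4, 11]; color 2: [2, 3, 10].
(χ(G) = 2 ≤ 4.)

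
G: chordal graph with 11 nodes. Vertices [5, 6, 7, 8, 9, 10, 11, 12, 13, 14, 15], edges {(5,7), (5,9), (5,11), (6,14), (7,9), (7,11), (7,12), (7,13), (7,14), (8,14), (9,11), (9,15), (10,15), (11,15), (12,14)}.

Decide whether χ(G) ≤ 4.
Yes, G is 4-colorable

A valid 4-coloring: color 1: [6, 7, 8, 15]; color 2: [9, 10, 13, 14]; color 3: [11, 12]; color 4: [5].
(χ(G) = 4 ≤ 4.)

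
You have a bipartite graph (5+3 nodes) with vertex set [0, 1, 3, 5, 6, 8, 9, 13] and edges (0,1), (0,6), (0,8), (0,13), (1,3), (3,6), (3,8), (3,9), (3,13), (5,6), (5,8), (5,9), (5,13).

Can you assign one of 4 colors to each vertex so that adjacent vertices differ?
Yes, G is 4-colorable

A valid 4-coloring: color 1: [0, 3, 5]; color 2: [1, 6, 8, 9, 13].
(χ(G) = 2 ≤ 4.)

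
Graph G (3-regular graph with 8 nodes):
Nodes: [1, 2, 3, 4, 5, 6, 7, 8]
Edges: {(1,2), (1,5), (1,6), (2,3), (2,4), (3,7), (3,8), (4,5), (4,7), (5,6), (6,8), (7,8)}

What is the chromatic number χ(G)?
Clique number ω(G) = 3 (lower bound: χ ≥ ω).
The clique on [1, 5, 6] has size 3, forcing χ ≥ 3, and the coloring below uses 3 colors, so χ(G) = 3.
A valid 3-coloring: color 1: [1, 4, 8]; color 2: [2, 5, 7]; color 3: [3, 6].

χ(G) = 3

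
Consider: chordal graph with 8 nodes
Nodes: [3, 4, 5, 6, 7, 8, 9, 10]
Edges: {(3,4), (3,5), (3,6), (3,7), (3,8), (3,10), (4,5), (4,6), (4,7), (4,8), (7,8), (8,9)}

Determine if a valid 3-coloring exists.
No, G is not 3-colorable

The clique on vertices [3, 4, 7, 8] has size 4 > 3, so it alone needs 4 colors.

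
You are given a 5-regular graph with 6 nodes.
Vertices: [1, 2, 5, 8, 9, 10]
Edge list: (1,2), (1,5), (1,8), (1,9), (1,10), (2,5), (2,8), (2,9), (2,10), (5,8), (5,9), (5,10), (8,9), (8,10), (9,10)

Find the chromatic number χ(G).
χ(G) = 6

Clique number ω(G) = 6 (lower bound: χ ≥ ω).
The clique on [1, 2, 5, 8, 9, 10] has size 6, forcing χ ≥ 6, and the coloring below uses 6 colors, so χ(G) = 6.
A valid 6-coloring: color 1: [5]; color 2: [10]; color 3: [1]; color 4: [2]; color 5: [8]; color 6: [9].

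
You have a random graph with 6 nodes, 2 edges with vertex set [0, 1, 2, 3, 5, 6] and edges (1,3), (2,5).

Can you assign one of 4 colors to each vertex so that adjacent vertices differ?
A valid 4-coloring: color 1: [0, 2, 3, 6]; color 2: [1, 5].
(χ(G) = 2 ≤ 4.)

Yes, G is 4-colorable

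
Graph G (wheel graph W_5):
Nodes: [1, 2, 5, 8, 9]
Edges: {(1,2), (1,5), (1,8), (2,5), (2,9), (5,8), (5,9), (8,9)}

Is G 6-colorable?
Yes, G is 6-colorable

A valid 6-coloring: color 1: [5]; color 2: [2, 8]; color 3: [1, 9].
(χ(G) = 3 ≤ 6.)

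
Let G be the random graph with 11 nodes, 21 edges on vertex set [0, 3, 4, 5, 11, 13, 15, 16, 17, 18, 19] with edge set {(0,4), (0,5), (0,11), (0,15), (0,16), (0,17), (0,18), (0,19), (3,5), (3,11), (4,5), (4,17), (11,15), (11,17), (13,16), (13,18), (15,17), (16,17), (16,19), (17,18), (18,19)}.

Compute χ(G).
Clique number ω(G) = 4 (lower bound: χ ≥ ω).
The clique on [0, 11, 15, 17] has size 4, forcing χ ≥ 4, and the coloring below uses 4 colors, so χ(G) = 4.
A valid 4-coloring: color 1: [0, 3, 13]; color 2: [5, 17, 19]; color 3: [4, 11, 16, 18]; color 4: [15].

χ(G) = 4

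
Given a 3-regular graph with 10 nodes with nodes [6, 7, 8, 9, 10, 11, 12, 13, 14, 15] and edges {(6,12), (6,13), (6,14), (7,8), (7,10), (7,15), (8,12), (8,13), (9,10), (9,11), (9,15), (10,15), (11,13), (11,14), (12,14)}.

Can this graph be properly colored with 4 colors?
A valid 4-coloring: color 1: [7, 9, 12, 13]; color 2: [8, 14, 15]; color 3: [6, 10, 11].
(χ(G) = 3 ≤ 4.)

Yes, G is 4-colorable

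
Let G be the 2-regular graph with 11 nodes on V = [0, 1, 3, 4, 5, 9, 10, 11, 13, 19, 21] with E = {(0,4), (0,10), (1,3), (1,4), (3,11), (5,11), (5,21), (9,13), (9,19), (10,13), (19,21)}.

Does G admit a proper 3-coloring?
Yes, G is 3-colorable

A valid 3-coloring: color 1: [3, 4, 5, 13, 19]; color 2: [0, 1, 9, 11, 21]; color 3: [10].
(χ(G) = 3 ≤ 3.)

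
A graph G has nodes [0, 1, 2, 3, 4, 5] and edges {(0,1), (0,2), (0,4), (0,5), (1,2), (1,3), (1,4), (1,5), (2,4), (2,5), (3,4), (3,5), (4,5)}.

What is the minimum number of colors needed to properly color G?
Clique number ω(G) = 5 (lower bound: χ ≥ ω).
The clique on [0, 1, 2, 4, 5] has size 5, forcing χ ≥ 5, and the coloring below uses 5 colors, so χ(G) = 5.
A valid 5-coloring: color 1: [5]; color 2: [4]; color 3: [1]; color 4: [0, 3]; color 5: [2].

χ(G) = 5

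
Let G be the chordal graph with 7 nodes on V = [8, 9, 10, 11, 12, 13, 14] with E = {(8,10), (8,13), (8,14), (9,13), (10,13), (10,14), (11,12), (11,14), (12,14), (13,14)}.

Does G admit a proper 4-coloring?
Yes, G is 4-colorable

A valid 4-coloring: color 1: [9, 14]; color 2: [11, 13]; color 3: [10, 12]; color 4: [8].
(χ(G) = 4 ≤ 4.)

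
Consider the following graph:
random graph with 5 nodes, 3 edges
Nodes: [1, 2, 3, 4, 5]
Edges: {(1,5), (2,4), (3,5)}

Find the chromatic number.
χ(G) = 2

Clique number ω(G) = 2 (lower bound: χ ≥ ω).
The graph is bipartite (no odd cycle), so 2 colors suffice: χ(G) = 2.
A valid 2-coloring: color 1: [2, 5]; color 2: [1, 3, 4].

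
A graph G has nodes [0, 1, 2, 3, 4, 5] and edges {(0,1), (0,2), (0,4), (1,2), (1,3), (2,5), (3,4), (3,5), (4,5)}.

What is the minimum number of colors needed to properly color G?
Clique number ω(G) = 3 (lower bound: χ ≥ ω).
The clique on [0, 1, 2] has size 3, forcing χ ≥ 3, and the coloring below uses 3 colors, so χ(G) = 3.
A valid 3-coloring: color 1: [0, 5]; color 2: [2, 3]; color 3: [1, 4].

χ(G) = 3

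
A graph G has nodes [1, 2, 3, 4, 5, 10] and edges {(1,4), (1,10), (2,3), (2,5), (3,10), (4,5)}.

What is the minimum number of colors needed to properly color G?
χ(G) = 2

Clique number ω(G) = 2 (lower bound: χ ≥ ω).
The graph is bipartite (no odd cycle), so 2 colors suffice: χ(G) = 2.
A valid 2-coloring: color 1: [2, 4, 10]; color 2: [1, 3, 5].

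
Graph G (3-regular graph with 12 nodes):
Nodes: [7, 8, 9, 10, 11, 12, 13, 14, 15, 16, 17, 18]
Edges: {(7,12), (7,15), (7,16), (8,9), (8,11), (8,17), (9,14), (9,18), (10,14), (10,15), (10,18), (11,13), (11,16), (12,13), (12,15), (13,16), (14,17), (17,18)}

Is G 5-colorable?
A valid 5-coloring: color 1: [8, 12, 14, 16, 18]; color 2: [7, 9, 10, 11, 17]; color 3: [13, 15].
(χ(G) = 3 ≤ 5.)

Yes, G is 5-colorable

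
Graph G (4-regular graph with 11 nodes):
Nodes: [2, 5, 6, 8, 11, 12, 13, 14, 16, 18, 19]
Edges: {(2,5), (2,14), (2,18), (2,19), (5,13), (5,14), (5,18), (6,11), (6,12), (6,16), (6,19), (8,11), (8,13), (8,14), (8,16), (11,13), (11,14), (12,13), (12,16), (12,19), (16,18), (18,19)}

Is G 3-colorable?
Yes, G is 3-colorable

A valid 3-coloring: color 1: [5, 11, 16, 19]; color 2: [6, 13, 14, 18]; color 3: [2, 8, 12].
(χ(G) = 3 ≤ 3.)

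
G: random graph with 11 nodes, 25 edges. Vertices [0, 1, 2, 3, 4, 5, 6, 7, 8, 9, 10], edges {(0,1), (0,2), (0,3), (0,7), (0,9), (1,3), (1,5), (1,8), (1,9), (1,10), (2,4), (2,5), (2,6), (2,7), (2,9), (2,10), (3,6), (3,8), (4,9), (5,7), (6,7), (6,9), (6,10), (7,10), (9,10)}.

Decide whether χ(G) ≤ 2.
No, G is not 2-colorable

The clique on vertices [2, 6, 9, 10] has size 4 > 2, so it alone needs 4 colors.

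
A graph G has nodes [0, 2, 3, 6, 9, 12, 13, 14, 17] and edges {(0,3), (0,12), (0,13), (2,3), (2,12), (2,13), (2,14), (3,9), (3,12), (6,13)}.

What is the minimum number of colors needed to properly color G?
χ(G) = 3

Clique number ω(G) = 3 (lower bound: χ ≥ ω).
The clique on [0, 3, 12] has size 3, forcing χ ≥ 3, and the coloring below uses 3 colors, so χ(G) = 3.
A valid 3-coloring: color 1: [3, 13, 14, 17]; color 2: [0, 2, 6, 9]; color 3: [12].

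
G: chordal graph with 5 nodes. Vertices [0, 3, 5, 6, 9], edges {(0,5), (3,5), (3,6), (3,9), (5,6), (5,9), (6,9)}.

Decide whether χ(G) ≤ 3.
The clique on vertices [3, 5, 6, 9] has size 4 > 3, so it alone needs 4 colors.

No, G is not 3-colorable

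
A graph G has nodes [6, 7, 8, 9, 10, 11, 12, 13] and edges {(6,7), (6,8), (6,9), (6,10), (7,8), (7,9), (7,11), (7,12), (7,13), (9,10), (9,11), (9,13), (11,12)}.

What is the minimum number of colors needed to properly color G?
Clique number ω(G) = 3 (lower bound: χ ≥ ω).
The clique on [6, 9, 10] has size 3, forcing χ ≥ 3, and the coloring below uses 3 colors, so χ(G) = 3.
A valid 3-coloring: color 1: [7, 10]; color 2: [8, 9, 12]; color 3: [6, 11, 13].

χ(G) = 3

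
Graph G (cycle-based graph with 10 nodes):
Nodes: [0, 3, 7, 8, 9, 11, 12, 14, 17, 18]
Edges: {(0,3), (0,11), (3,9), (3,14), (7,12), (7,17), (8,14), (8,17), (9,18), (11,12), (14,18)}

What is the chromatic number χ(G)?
Clique number ω(G) = 2 (lower bound: χ ≥ ω).
The graph is bipartite (no odd cycle), so 2 colors suffice: χ(G) = 2.
A valid 2-coloring: color 1: [3, 7, 8, 11, 18]; color 2: [0, 9, 12, 14, 17].

χ(G) = 2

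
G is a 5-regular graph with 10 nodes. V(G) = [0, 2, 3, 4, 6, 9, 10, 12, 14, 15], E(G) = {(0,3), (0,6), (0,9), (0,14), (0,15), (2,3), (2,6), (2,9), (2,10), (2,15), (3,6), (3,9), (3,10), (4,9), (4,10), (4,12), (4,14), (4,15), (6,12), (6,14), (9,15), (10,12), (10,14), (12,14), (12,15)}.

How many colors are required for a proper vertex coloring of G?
χ(G) = 4

Clique number ω(G) = 4 (lower bound: χ ≥ ω).
The clique on [4, 10, 12, 14] has size 4, forcing χ ≥ 4, and the coloring below uses 4 colors, so χ(G) = 4.
A valid 4-coloring: color 1: [0, 2, 12]; color 2: [4, 6]; color 3: [3, 14, 15]; color 4: [9, 10].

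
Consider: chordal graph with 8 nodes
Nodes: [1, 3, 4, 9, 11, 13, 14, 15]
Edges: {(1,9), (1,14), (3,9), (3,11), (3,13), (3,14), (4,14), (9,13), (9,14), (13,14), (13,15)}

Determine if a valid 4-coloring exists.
A valid 4-coloring: color 1: [11, 14, 15]; color 2: [1, 4, 13]; color 3: [9]; color 4: [3].
(χ(G) = 4 ≤ 4.)

Yes, G is 4-colorable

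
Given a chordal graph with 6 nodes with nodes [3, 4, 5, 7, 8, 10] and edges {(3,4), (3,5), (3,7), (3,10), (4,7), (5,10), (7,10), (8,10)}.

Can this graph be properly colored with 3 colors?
A valid 3-coloring: color 1: [4, 10]; color 2: [3, 8]; color 3: [5, 7].
(χ(G) = 3 ≤ 3.)

Yes, G is 3-colorable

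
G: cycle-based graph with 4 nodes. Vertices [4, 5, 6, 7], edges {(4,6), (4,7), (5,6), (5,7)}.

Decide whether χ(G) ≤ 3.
Yes, G is 3-colorable

A valid 3-coloring: color 1: [6, 7]; color 2: [4, 5].
(χ(G) = 2 ≤ 3.)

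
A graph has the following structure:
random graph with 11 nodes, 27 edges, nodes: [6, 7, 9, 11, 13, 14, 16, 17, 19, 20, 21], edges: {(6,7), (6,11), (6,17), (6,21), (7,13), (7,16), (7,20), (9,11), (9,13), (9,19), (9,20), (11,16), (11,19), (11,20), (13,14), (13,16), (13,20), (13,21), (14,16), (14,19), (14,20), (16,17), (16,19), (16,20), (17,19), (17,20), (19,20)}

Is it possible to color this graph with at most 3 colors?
The clique on vertices [16, 17, 19, 20] has size 4 > 3, so it alone needs 4 colors.

No, G is not 3-colorable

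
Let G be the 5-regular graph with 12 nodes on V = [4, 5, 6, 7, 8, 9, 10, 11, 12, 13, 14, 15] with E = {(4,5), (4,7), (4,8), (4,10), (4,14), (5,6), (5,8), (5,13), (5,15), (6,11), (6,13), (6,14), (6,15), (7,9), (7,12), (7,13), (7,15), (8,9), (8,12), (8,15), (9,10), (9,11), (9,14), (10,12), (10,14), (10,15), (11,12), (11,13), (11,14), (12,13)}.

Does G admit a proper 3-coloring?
No, G is not 3-colorable

Suppose a proper 3-coloring c exists. The clique [4, 5, 8] takes 3 distinct colors; by symmetry let c(4) = 1, c(5) = 2, c(8) = 3.
- Vertex 15: neighbors [5, 8] already have colors [2, 3] ⇒ c(15) = 1.
- Vertex 6: neighbors [15, 5] already have colors [1, 2] ⇒ c(6) = 3.
- Vertex 13: neighbors [5, 6] already have colors [2, 3] ⇒ c(13) = 1.
- Vertex 11: neighbors [13, 6] already have colors [1, 3] ⇒ c(11) = 2.
- Vertex 12: neighbors [13, 11, 8] already have colors [1, 2, 3] — all 3 colors blocked. Contradiction.
The forced assignments end in a contradiction, so G has no proper 3-coloring (χ ≥ 4).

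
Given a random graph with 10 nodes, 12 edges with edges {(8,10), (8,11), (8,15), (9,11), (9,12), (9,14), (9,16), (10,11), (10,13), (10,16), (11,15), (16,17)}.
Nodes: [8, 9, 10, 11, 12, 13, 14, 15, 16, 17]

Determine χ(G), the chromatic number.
Clique number ω(G) = 3 (lower bound: χ ≥ ω).
The clique on [8, 10, 11] has size 3, forcing χ ≥ 3, and the coloring below uses 3 colors, so χ(G) = 3.
A valid 3-coloring: color 1: [11, 12, 13, 14, 16]; color 2: [9, 10, 15, 17]; color 3: [8].

χ(G) = 3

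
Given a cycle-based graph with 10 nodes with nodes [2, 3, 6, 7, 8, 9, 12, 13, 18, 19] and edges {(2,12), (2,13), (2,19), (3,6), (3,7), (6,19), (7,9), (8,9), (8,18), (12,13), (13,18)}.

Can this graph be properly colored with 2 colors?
The clique on vertices [2, 12, 13] has size 3 > 2, so it alone needs 3 colors.

No, G is not 2-colorable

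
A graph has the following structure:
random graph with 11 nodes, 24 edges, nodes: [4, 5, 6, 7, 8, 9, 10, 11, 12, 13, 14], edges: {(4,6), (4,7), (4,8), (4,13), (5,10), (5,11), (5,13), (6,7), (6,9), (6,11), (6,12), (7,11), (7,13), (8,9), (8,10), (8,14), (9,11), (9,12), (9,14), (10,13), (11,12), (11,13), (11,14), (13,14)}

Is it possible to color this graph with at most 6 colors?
A valid 6-coloring: color 1: [4, 10, 11]; color 2: [9, 13]; color 3: [5, 6, 14]; color 4: [7, 8, 12].
(χ(G) = 4 ≤ 6.)

Yes, G is 6-colorable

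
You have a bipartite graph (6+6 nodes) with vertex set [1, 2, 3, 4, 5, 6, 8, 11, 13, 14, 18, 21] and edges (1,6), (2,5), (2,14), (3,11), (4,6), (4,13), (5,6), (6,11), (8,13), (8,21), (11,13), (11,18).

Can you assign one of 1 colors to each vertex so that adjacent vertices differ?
No, G is not 1-colorable

Edge (2,5) forces its endpoints to differ, so 1 color is not enough.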